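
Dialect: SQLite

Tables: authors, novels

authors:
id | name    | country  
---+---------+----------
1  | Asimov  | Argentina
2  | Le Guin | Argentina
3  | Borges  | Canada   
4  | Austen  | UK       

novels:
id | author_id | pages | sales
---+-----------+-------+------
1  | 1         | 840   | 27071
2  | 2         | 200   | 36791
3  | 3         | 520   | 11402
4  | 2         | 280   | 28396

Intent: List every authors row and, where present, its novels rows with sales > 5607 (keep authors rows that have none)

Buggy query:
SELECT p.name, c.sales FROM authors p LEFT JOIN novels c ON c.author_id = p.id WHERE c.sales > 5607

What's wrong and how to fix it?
Bug: A WHERE condition on the right-hand table after LEFT JOIN drops unmatched parents

Fix: Move the right-table condition into the ON clause so unmatched parents are kept

Corrected query:
SELECT p.name, c.sales FROM authors p LEFT JOIN novels c ON c.author_id = p.id AND c.sales > 5607

Result:
name    | sales
--------+------
Asimov  | 27071
Le Guin | 28396
Le Guin | 36791
Borges  | 11402
Austen  | NULL 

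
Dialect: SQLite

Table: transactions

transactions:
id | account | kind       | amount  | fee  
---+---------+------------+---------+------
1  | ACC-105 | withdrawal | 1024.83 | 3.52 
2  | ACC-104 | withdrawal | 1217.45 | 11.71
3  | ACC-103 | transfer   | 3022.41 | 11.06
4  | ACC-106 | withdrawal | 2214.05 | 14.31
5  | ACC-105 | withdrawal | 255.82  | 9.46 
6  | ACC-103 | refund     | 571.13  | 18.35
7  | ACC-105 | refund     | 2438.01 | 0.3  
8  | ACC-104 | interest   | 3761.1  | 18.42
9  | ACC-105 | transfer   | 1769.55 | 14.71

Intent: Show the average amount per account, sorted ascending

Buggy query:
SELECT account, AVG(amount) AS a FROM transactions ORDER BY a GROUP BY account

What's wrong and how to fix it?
Bug: ORDER BY appears before GROUP BY; SQL clause order requires GROUP BY first

Fix: Reorder: SELECT … FROM … GROUP BY … ORDER BY …

Corrected query:
SELECT account, AVG(amount) AS a FROM transactions GROUP BY account ORDER BY a

Result:
account | a        
--------+----------
ACC-105 | 1372.0525
ACC-103 | 1796.77  
ACC-106 | 2214.05  
ACC-104 | 2489.275 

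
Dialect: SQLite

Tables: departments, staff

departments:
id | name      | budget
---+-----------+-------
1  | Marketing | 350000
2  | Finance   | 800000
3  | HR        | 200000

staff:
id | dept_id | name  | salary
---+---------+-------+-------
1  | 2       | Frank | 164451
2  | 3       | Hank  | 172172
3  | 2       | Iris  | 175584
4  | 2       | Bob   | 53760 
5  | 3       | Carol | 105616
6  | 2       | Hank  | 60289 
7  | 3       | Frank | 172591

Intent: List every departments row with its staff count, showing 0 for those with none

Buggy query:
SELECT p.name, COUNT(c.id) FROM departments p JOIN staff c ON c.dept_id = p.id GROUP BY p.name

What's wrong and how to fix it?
Bug: INNER JOIN drops departments rows that have no matching staff rows

Fix: Switch to LEFT JOIN to retain unmatched parent rows

Corrected query:
SELECT p.name, COUNT(c.id) FROM departments p LEFT JOIN staff c ON c.dept_id = p.id GROUP BY p.name

Result:
name      | COUNT(c.id)
----------+------------
Finance   | 4          
HR        | 3          
Marketing | 0          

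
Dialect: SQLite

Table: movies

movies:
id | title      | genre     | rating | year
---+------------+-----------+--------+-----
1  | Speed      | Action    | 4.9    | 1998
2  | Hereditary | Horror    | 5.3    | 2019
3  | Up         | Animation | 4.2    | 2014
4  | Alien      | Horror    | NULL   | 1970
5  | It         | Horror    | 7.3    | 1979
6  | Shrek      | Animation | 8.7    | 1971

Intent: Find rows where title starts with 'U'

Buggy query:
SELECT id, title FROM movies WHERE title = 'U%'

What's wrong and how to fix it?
Bug: '=' compares the literal string including the % character; pattern matching needs LIKE

Fix: Replace '=' with LIKE so 'U%' is treated as a pattern

Corrected query:
SELECT id, title FROM movies WHERE title LIKE 'U%'

Result:
id | title
---+------
3  | Up   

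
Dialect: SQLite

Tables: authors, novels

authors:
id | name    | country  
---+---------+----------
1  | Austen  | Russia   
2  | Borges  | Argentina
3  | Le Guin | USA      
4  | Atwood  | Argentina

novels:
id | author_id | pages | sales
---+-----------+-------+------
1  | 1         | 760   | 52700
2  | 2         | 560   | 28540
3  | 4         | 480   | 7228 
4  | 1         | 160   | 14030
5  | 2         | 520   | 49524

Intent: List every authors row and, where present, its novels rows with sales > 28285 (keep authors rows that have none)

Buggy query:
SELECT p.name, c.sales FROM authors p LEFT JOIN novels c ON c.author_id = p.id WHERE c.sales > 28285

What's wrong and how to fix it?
Bug: Filtering c.sales in WHERE discards the NULL rows produced by LEFT JOIN, turning it into an inner join

Fix: Move the right-table condition into the ON clause so unmatched parents are kept

Corrected query:
SELECT p.name, c.sales FROM authors p LEFT JOIN novels c ON c.author_id = p.id AND c.sales > 28285

Result:
name    | sales
--------+------
Austen  | 52700
Borges  | 28540
Borges  | 49524
Le Guin | NULL 
Atwood  | NULL 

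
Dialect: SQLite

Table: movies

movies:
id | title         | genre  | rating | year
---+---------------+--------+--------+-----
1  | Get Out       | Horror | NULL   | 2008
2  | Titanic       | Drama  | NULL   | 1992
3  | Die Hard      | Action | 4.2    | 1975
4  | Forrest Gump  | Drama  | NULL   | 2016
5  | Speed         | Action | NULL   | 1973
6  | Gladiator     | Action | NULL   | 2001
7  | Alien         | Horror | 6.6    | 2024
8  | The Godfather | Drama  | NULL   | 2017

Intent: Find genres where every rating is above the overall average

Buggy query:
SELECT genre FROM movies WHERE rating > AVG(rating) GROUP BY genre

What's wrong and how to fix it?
Bug: WHERE evaluates per row before aggregation, so AVG() is unavailable

Fix: Compute the overall average in a scalar subquery and compare each group's MIN against it in HAVING

Corrected query:
SELECT genre FROM movies GROUP BY genre HAVING MIN(rating) > (SELECT AVG(rating) FROM movies)

Result:
genre 
------
Horror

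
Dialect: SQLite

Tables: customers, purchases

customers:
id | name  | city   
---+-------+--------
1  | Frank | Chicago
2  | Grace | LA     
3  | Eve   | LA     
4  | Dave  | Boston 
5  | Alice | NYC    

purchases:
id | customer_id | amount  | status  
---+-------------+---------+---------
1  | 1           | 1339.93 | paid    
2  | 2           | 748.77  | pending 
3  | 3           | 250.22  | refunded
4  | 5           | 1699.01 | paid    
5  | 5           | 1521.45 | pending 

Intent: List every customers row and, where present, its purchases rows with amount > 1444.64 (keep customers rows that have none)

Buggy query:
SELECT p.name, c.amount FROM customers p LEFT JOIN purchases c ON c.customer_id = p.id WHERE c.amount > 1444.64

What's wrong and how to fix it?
Bug: A WHERE condition on the right-hand table after LEFT JOIN drops unmatched parents

Fix: Move the right-table condition into the ON clause so unmatched parents are kept

Corrected query:
SELECT p.name, c.amount FROM customers p LEFT JOIN purchases c ON c.customer_id = p.id AND c.amount > 1444.64

Result:
name  | amount 
------+--------
Frank | NULL   
Grace | NULL   
Eve   | NULL   
Dave  | NULL   
Alice | 1521.45
Alice | 1699.01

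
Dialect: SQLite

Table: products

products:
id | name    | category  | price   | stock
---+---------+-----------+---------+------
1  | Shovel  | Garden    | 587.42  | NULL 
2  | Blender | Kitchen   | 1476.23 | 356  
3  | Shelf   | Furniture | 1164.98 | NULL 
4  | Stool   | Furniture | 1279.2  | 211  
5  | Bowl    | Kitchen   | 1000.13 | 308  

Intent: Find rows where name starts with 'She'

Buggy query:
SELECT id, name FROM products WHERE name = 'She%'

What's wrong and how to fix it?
Bug: Wildcards only work with LIKE; '=' treats '%' as a literal character

Fix: Use LIKE for wildcard pattern matching

Corrected query:
SELECT id, name FROM products WHERE name LIKE 'She%'

Result:
id | name 
---+------
3  | Shelf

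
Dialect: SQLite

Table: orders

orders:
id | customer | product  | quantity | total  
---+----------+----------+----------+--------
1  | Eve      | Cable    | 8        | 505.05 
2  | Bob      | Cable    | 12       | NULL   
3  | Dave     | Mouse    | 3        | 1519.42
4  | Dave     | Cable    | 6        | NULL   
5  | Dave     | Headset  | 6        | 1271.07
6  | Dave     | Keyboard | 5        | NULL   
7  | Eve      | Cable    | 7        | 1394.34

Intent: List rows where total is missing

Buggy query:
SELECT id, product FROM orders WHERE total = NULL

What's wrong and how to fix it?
Bug: Comparing to NULL with '=' never matches; NULL = NULL is unknown, not true

Fix: Replace '= NULL' with 'IS NULL'

Corrected query:
SELECT id, product FROM orders WHERE total IS NULL

Result:
id | product 
---+---------
2  | Cable   
4  | Cable   
6  | Keyboard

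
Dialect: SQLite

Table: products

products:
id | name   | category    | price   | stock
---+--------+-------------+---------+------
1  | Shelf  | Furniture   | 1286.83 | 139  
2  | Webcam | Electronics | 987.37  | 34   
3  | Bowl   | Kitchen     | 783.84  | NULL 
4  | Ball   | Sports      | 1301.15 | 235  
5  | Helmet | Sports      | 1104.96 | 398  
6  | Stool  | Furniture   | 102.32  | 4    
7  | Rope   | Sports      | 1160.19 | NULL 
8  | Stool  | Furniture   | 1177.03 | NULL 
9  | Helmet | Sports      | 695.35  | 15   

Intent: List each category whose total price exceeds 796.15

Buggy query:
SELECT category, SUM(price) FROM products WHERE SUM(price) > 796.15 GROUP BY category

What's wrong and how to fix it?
Bug: SUM(price) is an aggregate, but WHERE filters rows before aggregation

Fix: Use HAVING (which filters groups after aggregation) instead of WHERE

Corrected query:
SELECT category, SUM(price) FROM products GROUP BY category HAVING SUM(price) > 796.15

Result:
category    | SUM(price)
------------+-----------
Electronics | 987.37    
Furniture   | 2566.18   
Sports      | 4261.65   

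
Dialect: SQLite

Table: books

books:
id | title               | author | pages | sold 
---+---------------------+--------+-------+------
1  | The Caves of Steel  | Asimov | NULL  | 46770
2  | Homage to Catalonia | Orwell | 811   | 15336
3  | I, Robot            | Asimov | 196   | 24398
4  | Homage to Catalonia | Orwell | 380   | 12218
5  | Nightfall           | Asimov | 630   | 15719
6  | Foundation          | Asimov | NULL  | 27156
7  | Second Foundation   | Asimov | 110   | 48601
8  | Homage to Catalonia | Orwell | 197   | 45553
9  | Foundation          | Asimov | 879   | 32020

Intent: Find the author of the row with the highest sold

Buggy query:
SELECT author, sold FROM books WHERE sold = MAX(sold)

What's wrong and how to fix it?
Bug: MAX(sold) is an aggregate and cannot be used directly in WHERE

Fix: Use a subquery: WHERE sold = (SELECT MAX(sold) FROM books)

Corrected query:
SELECT author, sold FROM books WHERE sold = (SELECT MAX(sold) FROM books)

Result:
author | sold 
-------+------
Asimov | 48601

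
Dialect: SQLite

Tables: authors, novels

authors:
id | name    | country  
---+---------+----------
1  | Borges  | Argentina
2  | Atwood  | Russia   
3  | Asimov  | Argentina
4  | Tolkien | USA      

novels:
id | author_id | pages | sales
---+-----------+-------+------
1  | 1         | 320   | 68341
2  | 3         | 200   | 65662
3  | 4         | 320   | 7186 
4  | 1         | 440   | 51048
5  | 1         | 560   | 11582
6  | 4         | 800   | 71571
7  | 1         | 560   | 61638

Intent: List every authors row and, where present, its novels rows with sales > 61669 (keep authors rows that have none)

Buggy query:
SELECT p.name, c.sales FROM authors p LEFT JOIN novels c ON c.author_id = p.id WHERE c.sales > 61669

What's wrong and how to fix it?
Bug: A WHERE condition on the right-hand table after LEFT JOIN drops unmatched parents

Fix: Put 'c.sales > 61669' in the JOIN's ON clause instead of WHERE

Corrected query:
SELECT p.name, c.sales FROM authors p LEFT JOIN novels c ON c.author_id = p.id AND c.sales > 61669

Result:
name    | sales
--------+------
Borges  | 68341
Atwood  | NULL 
Asimov  | 65662
Tolkien | 71571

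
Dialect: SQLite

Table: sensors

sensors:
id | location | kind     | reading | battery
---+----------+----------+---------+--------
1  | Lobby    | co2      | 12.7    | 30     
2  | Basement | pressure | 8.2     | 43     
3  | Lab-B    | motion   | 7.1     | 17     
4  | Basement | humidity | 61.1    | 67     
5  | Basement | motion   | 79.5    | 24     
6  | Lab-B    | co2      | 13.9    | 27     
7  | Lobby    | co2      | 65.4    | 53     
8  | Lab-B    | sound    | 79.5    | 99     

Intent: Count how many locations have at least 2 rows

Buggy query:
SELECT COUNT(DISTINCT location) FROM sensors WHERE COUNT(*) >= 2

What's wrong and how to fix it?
Bug: COUNT(*) cannot appear in WHERE; the per-group count doesn't exist yet

Fix: Group first with HAVING COUNT(*) >= 2, then COUNT the resulting groups

Corrected query:
SELECT COUNT(*) FROM (SELECT location FROM sensors GROUP BY location HAVING COUNT(*) >= 2)

Result:
COUNT(*)
--------
3       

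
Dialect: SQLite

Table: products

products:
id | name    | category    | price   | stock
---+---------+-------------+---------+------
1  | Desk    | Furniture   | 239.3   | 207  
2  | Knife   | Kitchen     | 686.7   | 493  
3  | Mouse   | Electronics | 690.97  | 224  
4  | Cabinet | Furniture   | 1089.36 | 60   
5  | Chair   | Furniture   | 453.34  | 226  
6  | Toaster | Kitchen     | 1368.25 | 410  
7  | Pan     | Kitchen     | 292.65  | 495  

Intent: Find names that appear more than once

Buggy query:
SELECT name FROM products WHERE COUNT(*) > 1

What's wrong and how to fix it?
Bug: WHERE can't reference COUNT(*); aggregates are computed after WHERE

Fix: Group first, then use HAVING for the count condition

Corrected query:
SELECT name FROM products GROUP BY name HAVING COUNT(*) > 1

Result:
(no rows)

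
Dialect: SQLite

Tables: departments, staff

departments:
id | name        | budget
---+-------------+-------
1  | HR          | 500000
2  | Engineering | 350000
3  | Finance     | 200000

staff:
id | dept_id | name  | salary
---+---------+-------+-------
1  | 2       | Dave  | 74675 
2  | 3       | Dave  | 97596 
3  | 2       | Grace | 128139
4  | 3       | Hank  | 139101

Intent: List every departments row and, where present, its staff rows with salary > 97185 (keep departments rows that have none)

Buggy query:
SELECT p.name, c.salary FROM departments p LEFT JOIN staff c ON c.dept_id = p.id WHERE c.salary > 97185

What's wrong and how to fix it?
Bug: Filtering c.salary in WHERE discards the NULL rows produced by LEFT JOIN, turning it into an inner join

Fix: Move the right-table condition into the ON clause so unmatched parents are kept

Corrected query:
SELECT p.name, c.salary FROM departments p LEFT JOIN staff c ON c.dept_id = p.id AND c.salary > 97185

Result:
name        | salary
------------+-------
HR          | NULL  
Engineering | 128139
Finance     | 97596 
Finance     | 139101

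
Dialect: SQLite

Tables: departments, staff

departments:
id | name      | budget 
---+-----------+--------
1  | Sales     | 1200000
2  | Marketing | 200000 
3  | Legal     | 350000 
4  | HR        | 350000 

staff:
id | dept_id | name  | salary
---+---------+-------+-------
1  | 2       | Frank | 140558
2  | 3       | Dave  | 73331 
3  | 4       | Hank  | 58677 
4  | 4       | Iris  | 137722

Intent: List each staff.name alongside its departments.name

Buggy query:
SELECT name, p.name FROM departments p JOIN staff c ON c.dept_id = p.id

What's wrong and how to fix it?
Bug: Both tables have a 'name' column; the unqualified reference is ambiguous

Fix: Qualify the column with its table alias (c.name)

Corrected query:
SELECT c.name, p.name FROM departments p JOIN staff c ON c.dept_id = p.id

Result:
name  | name     
------+----------
Frank | Marketing
Dave  | Legal    
Hank  | HR       
Iris  | HR       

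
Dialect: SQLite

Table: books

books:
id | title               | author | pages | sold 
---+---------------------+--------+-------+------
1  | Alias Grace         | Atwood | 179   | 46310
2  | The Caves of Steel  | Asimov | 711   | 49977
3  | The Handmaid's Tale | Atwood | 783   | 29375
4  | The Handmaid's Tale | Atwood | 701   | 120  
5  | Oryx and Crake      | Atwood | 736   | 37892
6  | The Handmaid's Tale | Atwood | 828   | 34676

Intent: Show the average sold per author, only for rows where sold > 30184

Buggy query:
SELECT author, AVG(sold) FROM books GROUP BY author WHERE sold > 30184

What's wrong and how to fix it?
Bug: Row-level WHERE must come before GROUP BY in the clause order

Fix: Move the WHERE clause before GROUP BY

Corrected query:
SELECT author, AVG(sold) FROM books WHERE sold > 30184 GROUP BY author

Result:
author | AVG(sold)
-------+----------
Asimov | 49977    
Atwood | 39626    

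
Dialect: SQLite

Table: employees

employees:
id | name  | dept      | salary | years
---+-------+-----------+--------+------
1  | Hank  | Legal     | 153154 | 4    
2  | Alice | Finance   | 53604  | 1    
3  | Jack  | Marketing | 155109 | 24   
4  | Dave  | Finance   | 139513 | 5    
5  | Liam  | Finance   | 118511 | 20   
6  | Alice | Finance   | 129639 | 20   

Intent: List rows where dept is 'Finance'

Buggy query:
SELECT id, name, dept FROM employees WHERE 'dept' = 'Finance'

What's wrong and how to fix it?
Bug: Single quotes denote string literals in SQL; the column name is being compared as a constant string

Fix: Reference the column as dept without single quotes

Corrected query:
SELECT id, name, dept FROM employees WHERE dept = 'Finance'

Result:
id | name  | dept   
---+-------+--------
2  | Alice | Finance
4  | Dave  | Finance
5  | Liam  | Finance
6  | Alice | Finance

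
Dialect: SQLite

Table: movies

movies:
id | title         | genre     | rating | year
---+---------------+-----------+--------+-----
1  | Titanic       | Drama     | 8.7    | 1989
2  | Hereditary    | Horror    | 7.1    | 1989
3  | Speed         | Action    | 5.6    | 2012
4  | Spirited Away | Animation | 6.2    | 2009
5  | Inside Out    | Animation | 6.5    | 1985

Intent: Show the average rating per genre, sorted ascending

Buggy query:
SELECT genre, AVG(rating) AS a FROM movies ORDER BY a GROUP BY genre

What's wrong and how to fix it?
Bug: GROUP BY must precede ORDER BY

Fix: Reorder: SELECT … FROM … GROUP BY … ORDER BY …

Corrected query:
SELECT genre, AVG(rating) AS a FROM movies GROUP BY genre ORDER BY a

Result:
genre     | a   
----------+-----
Action    | 5.6 
Animation | 6.35
Horror    | 7.1 
Drama     | 8.7 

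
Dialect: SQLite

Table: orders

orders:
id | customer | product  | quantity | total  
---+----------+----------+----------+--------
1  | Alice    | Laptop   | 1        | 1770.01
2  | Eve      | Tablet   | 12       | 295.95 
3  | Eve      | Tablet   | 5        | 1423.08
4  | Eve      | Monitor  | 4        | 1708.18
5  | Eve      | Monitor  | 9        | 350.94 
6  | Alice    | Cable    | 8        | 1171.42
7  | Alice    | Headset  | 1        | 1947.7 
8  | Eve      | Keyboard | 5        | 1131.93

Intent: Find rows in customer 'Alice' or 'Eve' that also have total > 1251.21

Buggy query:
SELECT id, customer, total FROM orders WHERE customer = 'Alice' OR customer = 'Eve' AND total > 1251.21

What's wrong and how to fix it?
Bug: AND binds tighter than OR, so this parses as customer = 'Alice' OR (customer = 'Eve' AND total > 1251.21)

Fix: Group the OR with parentheses (or use IN), then AND the threshold

Corrected query:
SELECT id, customer, total FROM orders WHERE (customer = 'Alice' OR customer = 'Eve') AND total > 1251.21

Result:
id | customer | total  
---+----------+--------
1  | Alice    | 1770.01
3  | Eve      | 1423.08
4  | Eve      | 1708.18
7  | Alice    | 1947.7 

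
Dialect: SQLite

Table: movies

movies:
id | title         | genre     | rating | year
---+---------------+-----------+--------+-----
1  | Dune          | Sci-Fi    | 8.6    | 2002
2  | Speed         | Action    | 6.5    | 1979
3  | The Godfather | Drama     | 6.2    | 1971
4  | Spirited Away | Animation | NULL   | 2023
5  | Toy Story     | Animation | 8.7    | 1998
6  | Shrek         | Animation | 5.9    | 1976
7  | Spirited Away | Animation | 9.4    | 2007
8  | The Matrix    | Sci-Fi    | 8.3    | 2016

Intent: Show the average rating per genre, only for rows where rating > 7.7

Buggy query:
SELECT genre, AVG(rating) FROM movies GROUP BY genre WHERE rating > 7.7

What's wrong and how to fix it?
Bug: WHERE cannot follow GROUP BY

Fix: Move the WHERE clause before GROUP BY

Corrected query:
SELECT genre, AVG(rating) FROM movies WHERE rating > 7.7 GROUP BY genre

Result:
genre     | AVG(rating)
----------+------------
Animation | 9.05       
Sci-Fi    | 8.45       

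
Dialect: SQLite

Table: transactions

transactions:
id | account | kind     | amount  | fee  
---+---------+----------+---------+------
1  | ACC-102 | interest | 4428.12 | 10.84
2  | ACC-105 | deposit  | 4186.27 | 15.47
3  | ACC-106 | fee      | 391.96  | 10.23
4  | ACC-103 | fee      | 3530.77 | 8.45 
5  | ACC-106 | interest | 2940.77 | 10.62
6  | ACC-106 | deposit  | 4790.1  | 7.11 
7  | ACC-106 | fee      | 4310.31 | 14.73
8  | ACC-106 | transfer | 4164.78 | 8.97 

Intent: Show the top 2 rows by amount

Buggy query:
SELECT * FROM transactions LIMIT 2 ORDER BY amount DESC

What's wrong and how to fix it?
Bug: ORDER BY cannot follow LIMIT; LIMIT is the final clause

Fix: Swap the clauses: ORDER BY first, then LIMIT

Corrected query:
SELECT * FROM transactions ORDER BY amount DESC LIMIT 2

Result:
id | account | kind     | amount  | fee  
---+---------+----------+---------+------
6  | ACC-106 | deposit  | 4790.1  | 7.11 
1  | ACC-102 | interest | 4428.12 | 10.84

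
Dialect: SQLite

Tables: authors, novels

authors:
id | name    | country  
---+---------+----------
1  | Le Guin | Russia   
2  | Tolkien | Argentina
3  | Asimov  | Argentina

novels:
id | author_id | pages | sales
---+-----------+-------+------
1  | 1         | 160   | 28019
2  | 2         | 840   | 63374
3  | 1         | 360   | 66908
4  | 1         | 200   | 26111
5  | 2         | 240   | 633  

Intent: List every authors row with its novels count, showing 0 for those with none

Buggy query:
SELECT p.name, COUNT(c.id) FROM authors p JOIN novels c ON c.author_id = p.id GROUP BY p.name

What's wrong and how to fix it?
Bug: An inner join excludes parents with zero children

Fix: Switch to LEFT JOIN to retain unmatched parent rows

Corrected query:
SELECT p.name, COUNT(c.id) FROM authors p LEFT JOIN novels c ON c.author_id = p.id GROUP BY p.name

Result:
name    | COUNT(c.id)
--------+------------
Asimov  | 0          
Le Guin | 3          
Tolkien | 2          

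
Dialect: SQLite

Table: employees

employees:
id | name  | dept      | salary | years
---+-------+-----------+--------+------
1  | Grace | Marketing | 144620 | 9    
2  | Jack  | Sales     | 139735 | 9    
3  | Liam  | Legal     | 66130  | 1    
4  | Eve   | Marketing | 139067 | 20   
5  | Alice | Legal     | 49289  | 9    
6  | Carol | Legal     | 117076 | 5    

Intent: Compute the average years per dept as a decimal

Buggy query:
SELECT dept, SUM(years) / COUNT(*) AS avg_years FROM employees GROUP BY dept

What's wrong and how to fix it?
Bug: SUM(years) and COUNT(*) are both integers; the division truncates the fractional part

Fix: Multiply by 1.0 (or CAST to REAL) to force floating-point division

Corrected query:
SELECT dept, SUM(years) * 1.0 / COUNT(*) AS avg_years FROM employees GROUP BY dept

Result:
dept      | avg_years
----------+----------
Legal     | 5        
Marketing | 14.5     
Sales     | 9        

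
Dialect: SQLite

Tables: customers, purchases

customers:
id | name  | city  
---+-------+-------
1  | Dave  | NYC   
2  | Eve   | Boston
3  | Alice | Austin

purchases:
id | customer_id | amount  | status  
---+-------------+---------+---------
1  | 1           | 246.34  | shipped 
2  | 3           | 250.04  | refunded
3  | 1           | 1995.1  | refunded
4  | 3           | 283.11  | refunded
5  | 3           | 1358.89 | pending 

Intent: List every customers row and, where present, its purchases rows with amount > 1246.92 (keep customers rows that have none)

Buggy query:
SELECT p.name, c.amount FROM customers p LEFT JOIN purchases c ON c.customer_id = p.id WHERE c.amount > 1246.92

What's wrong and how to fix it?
Bug: A WHERE condition on the right-hand table after LEFT JOIN drops unmatched parents

Fix: Move the right-table condition into the ON clause so unmatched parents are kept

Corrected query:
SELECT p.name, c.amount FROM customers p LEFT JOIN purchases c ON c.customer_id = p.id AND c.amount > 1246.92

Result:
name  | amount 
------+--------
Dave  | 1995.1 
Eve   | NULL   
Alice | 1358.89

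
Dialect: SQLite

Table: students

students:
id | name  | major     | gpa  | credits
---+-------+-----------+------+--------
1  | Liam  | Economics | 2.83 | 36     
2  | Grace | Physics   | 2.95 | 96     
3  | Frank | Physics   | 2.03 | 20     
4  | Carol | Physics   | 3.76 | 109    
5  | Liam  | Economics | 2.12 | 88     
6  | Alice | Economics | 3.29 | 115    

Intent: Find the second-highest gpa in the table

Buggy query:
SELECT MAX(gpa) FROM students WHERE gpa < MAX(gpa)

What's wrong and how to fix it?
Bug: MAX(gpa) on the right of the comparison is an aggregate-in-WHERE error

Fix: Compute the overall MAX in a subquery, then take MAX of rows below it

Corrected query:
SELECT MAX(gpa) FROM students WHERE gpa < (SELECT MAX(gpa) FROM students)

Result:
MAX(gpa)
--------
3.29    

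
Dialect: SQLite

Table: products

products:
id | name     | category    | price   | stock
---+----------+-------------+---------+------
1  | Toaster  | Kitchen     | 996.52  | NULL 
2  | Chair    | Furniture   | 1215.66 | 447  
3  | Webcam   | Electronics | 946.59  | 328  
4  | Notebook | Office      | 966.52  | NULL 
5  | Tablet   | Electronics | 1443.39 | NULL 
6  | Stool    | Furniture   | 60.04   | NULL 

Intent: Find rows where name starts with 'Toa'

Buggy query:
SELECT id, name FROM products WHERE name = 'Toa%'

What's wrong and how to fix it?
Bug: Wildcards only work with LIKE; '=' treats '%' as a literal character

Fix: Use LIKE for wildcard pattern matching

Corrected query:
SELECT id, name FROM products WHERE name LIKE 'Toa%'

Result:
id | name   
---+--------
1  | Toaster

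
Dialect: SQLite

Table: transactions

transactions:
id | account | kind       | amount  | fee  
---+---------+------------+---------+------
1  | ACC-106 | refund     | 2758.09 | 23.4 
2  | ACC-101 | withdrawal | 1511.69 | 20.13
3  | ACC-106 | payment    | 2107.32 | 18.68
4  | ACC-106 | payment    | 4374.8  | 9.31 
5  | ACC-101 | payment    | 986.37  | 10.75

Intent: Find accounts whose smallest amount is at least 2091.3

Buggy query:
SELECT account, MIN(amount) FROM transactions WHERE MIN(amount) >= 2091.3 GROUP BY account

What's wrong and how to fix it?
Bug: Aggregates like MIN are computed per group after WHERE runs

Fix: Use HAVING for the per-group MIN condition

Corrected query:
SELECT account, MIN(amount) FROM transactions GROUP BY account HAVING MIN(amount) >= 2091.3

Result:
account | MIN(amount)
--------+------------
ACC-106 | 2107.32    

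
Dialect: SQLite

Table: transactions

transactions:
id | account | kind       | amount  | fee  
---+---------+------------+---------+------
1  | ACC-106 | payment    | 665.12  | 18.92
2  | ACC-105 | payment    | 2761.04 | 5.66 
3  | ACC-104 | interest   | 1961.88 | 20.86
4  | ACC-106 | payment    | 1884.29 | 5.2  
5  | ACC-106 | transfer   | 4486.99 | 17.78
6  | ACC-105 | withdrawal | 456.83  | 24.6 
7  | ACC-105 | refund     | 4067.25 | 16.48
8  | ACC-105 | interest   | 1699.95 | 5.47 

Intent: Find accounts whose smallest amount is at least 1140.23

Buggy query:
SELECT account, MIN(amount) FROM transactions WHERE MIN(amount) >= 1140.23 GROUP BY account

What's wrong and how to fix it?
Bug: Aggregates like MIN are computed per group after WHERE runs

Fix: Use HAVING for the per-group MIN condition

Corrected query:
SELECT account, MIN(amount) FROM transactions GROUP BY account HAVING MIN(amount) >= 1140.23

Result:
account | MIN(amount)
--------+------------
ACC-104 | 1961.88    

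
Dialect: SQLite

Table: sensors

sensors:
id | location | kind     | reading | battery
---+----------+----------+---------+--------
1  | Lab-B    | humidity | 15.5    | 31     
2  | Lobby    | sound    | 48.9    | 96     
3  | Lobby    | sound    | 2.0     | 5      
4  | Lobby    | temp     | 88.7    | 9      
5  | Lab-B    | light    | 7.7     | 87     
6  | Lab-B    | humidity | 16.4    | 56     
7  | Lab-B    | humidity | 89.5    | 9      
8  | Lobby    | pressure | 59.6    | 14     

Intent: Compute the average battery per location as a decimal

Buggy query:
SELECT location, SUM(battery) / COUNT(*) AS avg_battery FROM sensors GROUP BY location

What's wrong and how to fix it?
Bug: Both operands are integers, so '/' performs integer division and truncates

Fix: Cast one side to REAL so the division keeps the fractional part

Corrected query:
SELECT location, SUM(battery) * 1.0 / COUNT(*) AS avg_battery FROM sensors GROUP BY location

Result:
location | avg_battery
---------+------------
Lab-B    | 45.75      
Lobby    | 31         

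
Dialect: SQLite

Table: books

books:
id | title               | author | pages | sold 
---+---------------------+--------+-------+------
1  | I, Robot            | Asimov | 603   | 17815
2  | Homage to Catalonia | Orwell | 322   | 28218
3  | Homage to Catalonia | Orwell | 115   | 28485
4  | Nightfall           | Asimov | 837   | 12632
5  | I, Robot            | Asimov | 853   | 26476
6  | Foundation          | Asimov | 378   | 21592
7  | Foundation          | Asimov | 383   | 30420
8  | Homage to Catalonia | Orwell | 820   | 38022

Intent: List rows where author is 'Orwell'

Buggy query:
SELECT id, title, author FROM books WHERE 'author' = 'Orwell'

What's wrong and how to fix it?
Bug: 'author' in single quotes is a string literal, not the column; the comparison is literal-vs-literal and never true

Fix: Reference the column as author without single quotes

Corrected query:
SELECT id, title, author FROM books WHERE author = 'Orwell'

Result:
id | title               | author
---+---------------------+-------
2  | Homage to Catalonia | Orwell
3  | Homage to Catalonia | Orwell
8  | Homage to Catalonia | Orwell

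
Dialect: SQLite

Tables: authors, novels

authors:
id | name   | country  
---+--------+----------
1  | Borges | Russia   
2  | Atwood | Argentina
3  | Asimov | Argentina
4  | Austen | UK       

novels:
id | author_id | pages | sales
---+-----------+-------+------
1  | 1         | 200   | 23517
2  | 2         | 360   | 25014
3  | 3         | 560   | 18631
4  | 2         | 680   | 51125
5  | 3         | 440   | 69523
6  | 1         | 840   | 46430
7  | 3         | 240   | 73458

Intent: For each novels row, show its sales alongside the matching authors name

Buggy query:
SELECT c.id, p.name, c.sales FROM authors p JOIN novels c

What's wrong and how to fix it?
Bug: Missing join condition: each novels row is matched to all authors rows instead of just its own

Fix: Add ON c.author_id = p.id to the JOIN

Corrected query:
SELECT c.id, p.name, c.sales FROM authors p JOIN novels c ON c.author_id = p.id

Result:
id | name   | sales
---+--------+------
1  | Borges | 23517
2  | Atwood | 25014
3  | Asimov | 18631
4  | Atwood | 51125
5  | Asimov | 69523
6  | Borges | 46430
7  | Asimov | 73458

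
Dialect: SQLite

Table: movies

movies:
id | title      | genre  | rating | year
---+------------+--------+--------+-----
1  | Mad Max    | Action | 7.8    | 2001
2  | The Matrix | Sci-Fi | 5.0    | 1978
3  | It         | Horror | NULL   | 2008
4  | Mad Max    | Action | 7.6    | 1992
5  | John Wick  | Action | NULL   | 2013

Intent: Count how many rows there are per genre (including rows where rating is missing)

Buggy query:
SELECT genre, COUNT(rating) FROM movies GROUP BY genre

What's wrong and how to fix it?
Bug: COUNT(rating) skips NULLs, so groups with missing rating are undercounted

Fix: Replace COUNT(rating) with COUNT(*)

Corrected query:
SELECT genre, COUNT(*) FROM movies GROUP BY genre

Result:
genre  | COUNT(*)
-------+---------
Action | 3       
Horror | 1       
Sci-Fi | 1       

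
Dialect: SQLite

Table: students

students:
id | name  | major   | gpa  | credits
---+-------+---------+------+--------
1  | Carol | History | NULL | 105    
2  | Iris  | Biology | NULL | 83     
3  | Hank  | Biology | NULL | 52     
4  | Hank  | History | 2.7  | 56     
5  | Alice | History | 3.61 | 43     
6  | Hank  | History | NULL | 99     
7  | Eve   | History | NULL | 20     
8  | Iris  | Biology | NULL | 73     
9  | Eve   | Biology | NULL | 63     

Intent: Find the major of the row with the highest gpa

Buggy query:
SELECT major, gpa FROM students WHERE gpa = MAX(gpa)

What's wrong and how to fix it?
Bug: WHERE is evaluated per row; an aggregate over the whole table isn't defined there

Fix: Wrap MAX in a scalar subquery so WHERE compares against a single value

Corrected query:
SELECT major, gpa FROM students WHERE gpa = (SELECT MAX(gpa) FROM students)

Result:
major   | gpa 
--------+-----
History | 3.61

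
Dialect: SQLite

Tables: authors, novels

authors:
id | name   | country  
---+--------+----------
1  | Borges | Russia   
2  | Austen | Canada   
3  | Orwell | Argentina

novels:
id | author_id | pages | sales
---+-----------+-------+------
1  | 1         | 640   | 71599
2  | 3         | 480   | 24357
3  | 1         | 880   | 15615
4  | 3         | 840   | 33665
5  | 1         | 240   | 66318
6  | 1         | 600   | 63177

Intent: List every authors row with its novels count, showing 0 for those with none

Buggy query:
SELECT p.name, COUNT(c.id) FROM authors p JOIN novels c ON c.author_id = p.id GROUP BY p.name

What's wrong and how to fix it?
Bug: An inner join excludes parents with zero children

Fix: Switch to LEFT JOIN to retain unmatched parent rows

Corrected query:
SELECT p.name, COUNT(c.id) FROM authors p LEFT JOIN novels c ON c.author_id = p.id GROUP BY p.name

Result:
name   | COUNT(c.id)
-------+------------
Austen | 0          
Borges | 4          
Orwell | 2          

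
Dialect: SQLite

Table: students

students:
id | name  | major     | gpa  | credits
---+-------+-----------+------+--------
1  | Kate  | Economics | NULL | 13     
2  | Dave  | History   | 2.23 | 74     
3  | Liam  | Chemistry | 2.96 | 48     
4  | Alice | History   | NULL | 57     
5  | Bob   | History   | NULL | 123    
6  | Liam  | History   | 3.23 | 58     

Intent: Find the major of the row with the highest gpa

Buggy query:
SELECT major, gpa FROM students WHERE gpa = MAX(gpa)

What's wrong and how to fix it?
Bug: WHERE is evaluated per row; an aggregate over the whole table isn't defined there

Fix: Use a subquery: WHERE gpa = (SELECT MAX(gpa) FROM students)

Corrected query:
SELECT major, gpa FROM students WHERE gpa = (SELECT MAX(gpa) FROM students)

Result:
major   | gpa 
--------+-----
History | 3.23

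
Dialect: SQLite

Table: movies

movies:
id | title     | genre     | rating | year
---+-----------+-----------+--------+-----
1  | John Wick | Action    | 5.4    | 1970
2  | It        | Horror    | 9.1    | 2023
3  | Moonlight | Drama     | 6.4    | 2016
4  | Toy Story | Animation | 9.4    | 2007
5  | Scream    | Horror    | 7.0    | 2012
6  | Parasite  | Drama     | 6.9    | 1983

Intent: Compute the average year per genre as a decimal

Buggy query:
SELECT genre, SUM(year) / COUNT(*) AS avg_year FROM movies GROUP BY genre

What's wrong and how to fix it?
Bug: SUM(year) and COUNT(*) are both integers; the division truncates the fractional part

Fix: Cast one side to REAL so the division keeps the fractional part

Corrected query:
SELECT genre, SUM(year) * 1.0 / COUNT(*) AS avg_year FROM movies GROUP BY genre

Result:
genre     | avg_year
----------+---------
Action    | 1970    
Animation | 2007    
Drama     | 1999.5  
Horror    | 2017.5  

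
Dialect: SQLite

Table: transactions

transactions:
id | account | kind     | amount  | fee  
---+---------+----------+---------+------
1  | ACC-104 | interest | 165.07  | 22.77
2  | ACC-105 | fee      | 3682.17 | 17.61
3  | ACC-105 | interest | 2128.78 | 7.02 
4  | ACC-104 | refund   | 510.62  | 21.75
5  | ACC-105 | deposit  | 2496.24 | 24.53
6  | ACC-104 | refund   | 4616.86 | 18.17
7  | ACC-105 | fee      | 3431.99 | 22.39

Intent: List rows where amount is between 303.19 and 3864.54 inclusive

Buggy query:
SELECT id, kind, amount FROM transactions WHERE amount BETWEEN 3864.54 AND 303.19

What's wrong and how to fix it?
Bug: BETWEEN expects the lower bound first; with 3864.54 AND 303.19 the range is empty

Fix: Write BETWEEN 303.19 AND 3864.54

Corrected query:
SELECT id, kind, amount FROM transactions WHERE amount BETWEEN 303.19 AND 3864.54

Result:
id | kind     | amount 
---+----------+--------
2  | fee      | 3682.17
3  | interest | 2128.78
4  | refund   | 510.62 
5  | deposit  | 2496.24
7  | fee      | 3431.99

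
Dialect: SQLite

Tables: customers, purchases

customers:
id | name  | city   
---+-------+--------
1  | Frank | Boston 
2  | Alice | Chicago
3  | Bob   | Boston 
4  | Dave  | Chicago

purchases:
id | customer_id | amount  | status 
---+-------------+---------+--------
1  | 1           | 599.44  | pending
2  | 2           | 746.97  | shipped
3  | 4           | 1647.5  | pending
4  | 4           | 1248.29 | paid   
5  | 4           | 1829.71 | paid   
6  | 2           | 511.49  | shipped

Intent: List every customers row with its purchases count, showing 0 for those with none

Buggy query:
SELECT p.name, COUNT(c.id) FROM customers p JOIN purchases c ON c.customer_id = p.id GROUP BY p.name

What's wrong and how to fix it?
Bug: An inner join excludes parents with zero children

Fix: Switch to LEFT JOIN to retain unmatched parent rows

Corrected query:
SELECT p.name, COUNT(c.id) FROM customers p LEFT JOIN purchases c ON c.customer_id = p.id GROUP BY p.name

Result:
name  | COUNT(c.id)
------+------------
Alice | 2          
Bob   | 0          
Dave  | 3          
Frank | 1          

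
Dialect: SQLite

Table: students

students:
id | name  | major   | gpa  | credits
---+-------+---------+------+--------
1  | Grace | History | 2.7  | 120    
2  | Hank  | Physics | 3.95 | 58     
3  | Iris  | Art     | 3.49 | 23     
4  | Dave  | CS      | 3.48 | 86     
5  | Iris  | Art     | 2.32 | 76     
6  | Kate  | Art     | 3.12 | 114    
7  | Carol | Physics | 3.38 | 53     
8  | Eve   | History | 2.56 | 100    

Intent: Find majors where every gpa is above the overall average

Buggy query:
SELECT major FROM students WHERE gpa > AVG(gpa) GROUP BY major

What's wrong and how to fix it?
Bug: AVG() is an aggregate; it can't sit directly in WHERE

Fix: Use a subquery for AVG and a HAVING MIN(...) filter so the condition holds for every row in the group

Corrected query:
SELECT major FROM students GROUP BY major HAVING MIN(gpa) > (SELECT AVG(gpa) FROM students)

Result:
major  
-------
CS     
Physics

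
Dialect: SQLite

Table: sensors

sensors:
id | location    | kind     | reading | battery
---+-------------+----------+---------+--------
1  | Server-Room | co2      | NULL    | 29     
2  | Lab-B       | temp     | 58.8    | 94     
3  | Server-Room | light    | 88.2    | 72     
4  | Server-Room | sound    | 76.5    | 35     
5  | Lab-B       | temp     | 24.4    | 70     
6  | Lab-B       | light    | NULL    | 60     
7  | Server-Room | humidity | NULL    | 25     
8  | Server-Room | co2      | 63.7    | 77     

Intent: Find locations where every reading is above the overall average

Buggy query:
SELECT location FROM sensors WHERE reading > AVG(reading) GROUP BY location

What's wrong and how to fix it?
Bug: AVG() is an aggregate; it can't sit directly in WHERE

Fix: Use a subquery for AVG and a HAVING MIN(...) filter so the condition holds for every row in the group

Corrected query:
SELECT location FROM sensors GROUP BY location HAVING MIN(reading) > (SELECT AVG(reading) FROM sensors)

Result:
location   
-----------
Server-Room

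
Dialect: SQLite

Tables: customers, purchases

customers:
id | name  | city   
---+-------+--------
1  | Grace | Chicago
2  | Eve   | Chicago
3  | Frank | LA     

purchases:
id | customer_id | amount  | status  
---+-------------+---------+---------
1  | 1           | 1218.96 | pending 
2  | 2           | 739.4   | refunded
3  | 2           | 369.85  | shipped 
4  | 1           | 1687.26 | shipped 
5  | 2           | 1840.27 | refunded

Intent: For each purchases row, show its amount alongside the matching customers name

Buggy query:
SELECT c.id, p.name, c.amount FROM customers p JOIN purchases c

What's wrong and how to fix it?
Bug: Missing join condition: each purchases row is matched to all customers rows instead of just its own

Fix: Add ON c.customer_id = p.id to the JOIN

Corrected query:
SELECT c.id, p.name, c.amount FROM customers p JOIN purchases c ON c.customer_id = p.id

Result:
id | name  | amount 
---+-------+--------
1  | Grace | 1218.96
2  | Eve   | 739.4  
3  | Eve   | 369.85 
4  | Grace | 1687.26
5  | Eve   | 1840.27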